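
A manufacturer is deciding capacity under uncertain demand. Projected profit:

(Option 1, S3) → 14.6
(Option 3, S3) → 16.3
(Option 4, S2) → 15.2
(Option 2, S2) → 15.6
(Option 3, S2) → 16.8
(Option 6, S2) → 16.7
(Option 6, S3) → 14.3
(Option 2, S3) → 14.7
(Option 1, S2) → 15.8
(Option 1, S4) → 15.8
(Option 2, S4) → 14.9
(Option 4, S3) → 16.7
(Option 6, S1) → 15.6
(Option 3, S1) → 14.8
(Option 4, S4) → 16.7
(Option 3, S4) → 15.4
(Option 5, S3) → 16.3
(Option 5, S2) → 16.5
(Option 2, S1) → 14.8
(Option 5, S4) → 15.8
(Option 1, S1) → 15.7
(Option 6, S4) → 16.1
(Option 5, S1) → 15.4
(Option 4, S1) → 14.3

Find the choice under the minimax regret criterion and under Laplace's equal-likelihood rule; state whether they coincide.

minimax regret → Option 5; laplace → Option 5 (agree)

Column bests: S1=15.7, S2=16.8, S3=16.7, S4=16.7.
Option 1 regrets: 0.0, 1.0, 2.1, 0.9 → max 2.1
Option 2 regrets: 0.9, 1.2, 2.0, 1.8 → max 2.0
Option 3 regrets: 0.9, 0.0, 0.4, 1.3 → max 1.3
Option 4 regrets: 1.4, 1.6, 0.0, 0.0 → max 1.6
Option 5 regrets: 0.3, 0.3, 0.4, 0.9 → max 0.9
Option 6 regrets: 0.1, 0.1, 2.4, 0.6 → max 2.4
Smallest max regret = 0.9 → Option 5.
Row averages: Option 1=15.475, Option 2=15, Option 3=15.825, Option 4=15.725, Option 5=16, Option 6=15.675
Highest average = 16 → Option 5.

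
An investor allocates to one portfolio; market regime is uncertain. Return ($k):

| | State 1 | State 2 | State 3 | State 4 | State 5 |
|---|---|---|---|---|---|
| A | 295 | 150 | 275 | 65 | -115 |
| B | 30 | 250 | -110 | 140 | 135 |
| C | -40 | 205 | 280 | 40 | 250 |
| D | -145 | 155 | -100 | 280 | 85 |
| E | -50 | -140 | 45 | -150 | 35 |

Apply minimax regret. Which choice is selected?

Column bests: State 1=295, State 2=250, State 3=280, State 4=280, State 5=250.
A regrets: 0, 100, 5, 215, 365 → max 365
B regrets: 265, 0, 390, 140, 115 → max 390
C regrets: 335, 45, 0, 240, 0 → max 335
D regrets: 440, 95, 380, 0, 165 → max 440
E regrets: 345, 390, 235, 430, 215 → max 430
Smallest max regret = 335 → C.

C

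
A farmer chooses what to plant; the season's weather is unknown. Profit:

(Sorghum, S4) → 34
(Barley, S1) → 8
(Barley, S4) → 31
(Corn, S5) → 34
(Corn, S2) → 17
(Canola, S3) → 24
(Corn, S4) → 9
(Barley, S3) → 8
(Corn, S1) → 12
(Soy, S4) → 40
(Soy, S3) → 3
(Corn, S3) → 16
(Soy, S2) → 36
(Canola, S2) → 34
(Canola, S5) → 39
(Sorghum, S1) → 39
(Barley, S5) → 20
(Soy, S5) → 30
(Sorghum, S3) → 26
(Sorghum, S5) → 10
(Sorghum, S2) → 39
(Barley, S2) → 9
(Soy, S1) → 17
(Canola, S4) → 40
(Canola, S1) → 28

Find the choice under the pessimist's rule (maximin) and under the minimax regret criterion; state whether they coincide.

maximin → Canola; minimax regret → Canola (agree)

Row minima: Soy=3, Sorghum=10, Canola=24, Corn=9, Barley=8
Best worst-case = 24 → Canola.
Column bests: S1=39, S2=39, S3=26, S4=40, S5=39.
Soy regrets: 22, 3, 23, 0, 9 → max 23
Sorghum regrets: 0, 0, 0, 6, 29 → max 29
Canola regrets: 11, 5, 2, 0, 0 → max 11
Corn regrets: 27, 22, 10, 31, 5 → max 31
Barley regrets: 31, 30, 18, 9, 19 → max 31
Smallest max regret = 11 → Canola.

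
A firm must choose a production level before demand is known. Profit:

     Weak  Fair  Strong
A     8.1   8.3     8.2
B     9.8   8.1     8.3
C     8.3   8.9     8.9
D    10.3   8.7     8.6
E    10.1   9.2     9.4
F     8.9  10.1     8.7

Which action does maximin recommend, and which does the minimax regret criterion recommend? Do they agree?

maximin → E; minimax regret → E (agree)

Row minima: A=8.1, B=8.1, C=8.3, D=8.6, E=9.2, F=8.7
Best worst-case = 9.2 → E.
Column bests: Weak=10.3, Fair=10.1, Strong=9.4.
A regrets: 2.2, 1.8, 1.2 → max 2.2
B regrets: 0.5, 2.0, 1.1 → max 2.0
C regrets: 2.0, 1.2, 0.5 → max 2.0
D regrets: 0.0, 1.4, 0.8 → max 1.4
E regrets: 0.2, 0.9, 0.0 → max 0.9
F regrets: 1.4, 0.0, 0.7 → max 1.4
Smallest max regret = 0.9 → E.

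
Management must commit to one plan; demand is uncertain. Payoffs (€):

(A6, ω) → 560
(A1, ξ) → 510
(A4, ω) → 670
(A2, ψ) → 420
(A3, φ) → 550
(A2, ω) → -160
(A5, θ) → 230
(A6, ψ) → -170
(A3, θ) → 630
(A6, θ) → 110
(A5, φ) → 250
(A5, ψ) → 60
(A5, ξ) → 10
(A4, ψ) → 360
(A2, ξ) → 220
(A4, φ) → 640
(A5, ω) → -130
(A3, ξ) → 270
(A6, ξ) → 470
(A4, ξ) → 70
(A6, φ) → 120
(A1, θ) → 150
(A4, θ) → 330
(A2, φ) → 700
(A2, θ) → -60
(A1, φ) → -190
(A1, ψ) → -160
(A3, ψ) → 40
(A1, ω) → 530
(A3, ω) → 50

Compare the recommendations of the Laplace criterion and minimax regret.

laplace → A4; minimax regret → A4 (agree)

Row averages: A1=168, A2=224, A3=308, A4=414, A5=84, A6=218
Highest average = 414 → A4.
Column bests: θ=630, φ=700, ψ=420, ω=670, ξ=510.
A1 regrets: 480, 890, 580, 140, 0 → max 890
A2 regrets: 690, 0, 0, 830, 290 → max 830
A3 regrets: 0, 150, 380, 620, 240 → max 620
A4 regrets: 300, 60, 60, 0, 440 → max 440
A5 regrets: 400, 450, 360, 800, 500 → max 800
A6 regrets: 520, 580, 590, 110, 40 → max 590
Smallest max regret = 440 → A4.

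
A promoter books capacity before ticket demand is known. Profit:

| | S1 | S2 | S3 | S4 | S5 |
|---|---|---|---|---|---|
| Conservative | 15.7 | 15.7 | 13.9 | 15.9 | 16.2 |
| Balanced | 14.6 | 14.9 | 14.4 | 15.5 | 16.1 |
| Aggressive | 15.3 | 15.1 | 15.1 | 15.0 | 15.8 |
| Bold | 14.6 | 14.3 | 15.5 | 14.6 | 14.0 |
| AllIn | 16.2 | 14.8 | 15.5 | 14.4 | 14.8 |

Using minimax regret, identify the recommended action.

Column bests: S1=16.2, S2=15.7, S3=15.5, S4=15.9, S5=16.2.
Conservative regrets: 0.5, 0.0, 1.6, 0.0, 0.0 → max 1.6
Balanced regrets: 1.6, 0.8, 1.1, 0.4, 0.1 → max 1.6
Aggressive regrets: 0.9, 0.6, 0.4, 0.9, 0.4 → max 0.9
Bold regrets: 1.6, 1.4, 0.0, 1.3, 2.2 → max 2.2
AllIn regrets: 0.0, 0.9, 0.0, 1.5, 1.4 → max 1.5
Smallest max regret = 0.9 → Aggressive.

Aggressive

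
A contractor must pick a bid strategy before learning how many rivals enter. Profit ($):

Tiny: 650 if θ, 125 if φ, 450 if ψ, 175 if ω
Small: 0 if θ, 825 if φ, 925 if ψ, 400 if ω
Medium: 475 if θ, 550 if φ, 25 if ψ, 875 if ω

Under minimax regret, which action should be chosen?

Small

Column bests: θ=650, φ=825, ψ=925, ω=875.
Tiny regrets: 0, 700, 475, 700 → max 700
Small regrets: 650, 0, 0, 475 → max 650
Medium regrets: 175, 275, 900, 0 → max 900
Smallest max regret = 650 → Small.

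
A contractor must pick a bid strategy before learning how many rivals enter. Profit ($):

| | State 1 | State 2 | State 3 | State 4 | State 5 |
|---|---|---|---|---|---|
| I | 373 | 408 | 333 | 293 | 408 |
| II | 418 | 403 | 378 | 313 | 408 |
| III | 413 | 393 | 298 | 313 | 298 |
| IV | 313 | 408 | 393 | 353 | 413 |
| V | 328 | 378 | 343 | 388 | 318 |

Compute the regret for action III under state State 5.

Best payoff under State 5 is 413.
Regret = 413 − 298 = 115.

115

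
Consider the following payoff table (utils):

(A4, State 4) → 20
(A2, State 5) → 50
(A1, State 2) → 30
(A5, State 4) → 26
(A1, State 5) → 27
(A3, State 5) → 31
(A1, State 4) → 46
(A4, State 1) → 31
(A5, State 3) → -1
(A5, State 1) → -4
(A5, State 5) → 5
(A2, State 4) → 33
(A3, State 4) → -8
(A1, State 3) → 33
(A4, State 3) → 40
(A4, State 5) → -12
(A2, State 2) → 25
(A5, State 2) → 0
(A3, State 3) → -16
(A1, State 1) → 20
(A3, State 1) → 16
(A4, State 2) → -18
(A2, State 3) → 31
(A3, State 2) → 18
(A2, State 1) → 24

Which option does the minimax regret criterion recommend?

Column bests: State 1=31, State 2=30, State 3=40, State 4=46, State 5=50.
A1 regrets: 11, 0, 7, 0, 23 → max 23
A2 regrets: 7, 5, 9, 13, 0 → max 13
A3 regrets: 15, 12, 56, 54, 19 → max 56
A4 regrets: 0, 48, 0, 26, 62 → max 62
A5 regrets: 35, 30, 41, 20, 45 → max 45
Smallest max regret = 13 → A2.

A2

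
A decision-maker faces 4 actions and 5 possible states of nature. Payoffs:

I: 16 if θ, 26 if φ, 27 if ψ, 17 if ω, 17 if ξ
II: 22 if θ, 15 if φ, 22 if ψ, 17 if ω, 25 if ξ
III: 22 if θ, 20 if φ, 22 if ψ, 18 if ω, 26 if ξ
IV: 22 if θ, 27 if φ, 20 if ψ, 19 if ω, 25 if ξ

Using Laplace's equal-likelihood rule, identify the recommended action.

Row averages: I=20.6, II=20.2, III=21.6, IV=22.6
Highest average = 22.6 → IV.

IV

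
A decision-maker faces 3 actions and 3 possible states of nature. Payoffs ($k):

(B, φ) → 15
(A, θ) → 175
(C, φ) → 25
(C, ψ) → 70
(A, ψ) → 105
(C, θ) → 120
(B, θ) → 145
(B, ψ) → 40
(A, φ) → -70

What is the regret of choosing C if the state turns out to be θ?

55

Best payoff under θ is 175.
Regret = 175 − 120 = 55.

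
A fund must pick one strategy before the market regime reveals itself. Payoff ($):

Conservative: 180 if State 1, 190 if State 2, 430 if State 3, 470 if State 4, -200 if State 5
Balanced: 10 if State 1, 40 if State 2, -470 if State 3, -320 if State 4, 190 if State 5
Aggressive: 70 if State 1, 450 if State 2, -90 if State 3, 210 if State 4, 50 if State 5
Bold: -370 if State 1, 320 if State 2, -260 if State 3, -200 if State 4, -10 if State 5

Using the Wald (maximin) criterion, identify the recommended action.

Aggressive

Row minima: Conservative=-200, Balanced=-470, Aggressive=-90, Bold=-370
Best worst-case = -90 → Aggressive.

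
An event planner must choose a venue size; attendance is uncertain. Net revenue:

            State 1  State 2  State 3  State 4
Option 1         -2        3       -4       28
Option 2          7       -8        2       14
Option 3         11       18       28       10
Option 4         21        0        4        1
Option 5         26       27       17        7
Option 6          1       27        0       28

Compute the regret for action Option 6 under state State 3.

Best payoff under State 3 is 28.
Regret = 28 − 0 = 28.

28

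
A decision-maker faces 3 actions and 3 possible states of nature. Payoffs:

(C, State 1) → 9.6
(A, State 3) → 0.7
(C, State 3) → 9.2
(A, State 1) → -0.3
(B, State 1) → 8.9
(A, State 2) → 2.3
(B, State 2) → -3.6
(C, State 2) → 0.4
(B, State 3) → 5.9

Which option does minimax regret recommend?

Column bests: State 1=9.6, State 2=2.3, State 3=9.2.
A regrets: 9.9, 0.0, 8.5 → max 9.9
B regrets: 0.7, 5.9, 3.3 → max 5.9
C regrets: 0.0, 1.9, 0.0 → max 1.9
Smallest max regret = 1.9 → C.

C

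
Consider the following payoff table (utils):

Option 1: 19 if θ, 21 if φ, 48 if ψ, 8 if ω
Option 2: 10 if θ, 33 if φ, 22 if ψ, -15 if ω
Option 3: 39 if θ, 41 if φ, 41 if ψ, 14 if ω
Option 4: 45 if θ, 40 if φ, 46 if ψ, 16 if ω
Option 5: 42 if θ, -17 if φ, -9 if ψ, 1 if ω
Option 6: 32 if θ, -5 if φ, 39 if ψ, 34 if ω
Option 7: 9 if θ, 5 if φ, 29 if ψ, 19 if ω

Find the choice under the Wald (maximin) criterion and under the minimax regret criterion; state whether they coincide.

maximin → Option 4; minimax regret → Option 4 (agree)

Row minima: Option 1=8, Option 2=-15, Option 3=14, Option 4=16, Option 5=-17, Option 6=-5, Option 7=5
Best worst-case = 16 → Option 4.
Column bests: θ=45, φ=41, ψ=48, ω=34.
Option 1 regrets: 26, 20, 0, 26 → max 26
Option 2 regrets: 35, 8, 26, 49 → max 49
Option 3 regrets: 6, 0, 7, 20 → max 20
Option 4 regrets: 0, 1, 2, 18 → max 18
Option 5 regrets: 3, 58, 57, 33 → max 58
Option 6 regrets: 13, 46, 9, 0 → max 46
Option 7 regrets: 36, 36, 19, 15 → max 36
Smallest max regret = 18 → Option 4.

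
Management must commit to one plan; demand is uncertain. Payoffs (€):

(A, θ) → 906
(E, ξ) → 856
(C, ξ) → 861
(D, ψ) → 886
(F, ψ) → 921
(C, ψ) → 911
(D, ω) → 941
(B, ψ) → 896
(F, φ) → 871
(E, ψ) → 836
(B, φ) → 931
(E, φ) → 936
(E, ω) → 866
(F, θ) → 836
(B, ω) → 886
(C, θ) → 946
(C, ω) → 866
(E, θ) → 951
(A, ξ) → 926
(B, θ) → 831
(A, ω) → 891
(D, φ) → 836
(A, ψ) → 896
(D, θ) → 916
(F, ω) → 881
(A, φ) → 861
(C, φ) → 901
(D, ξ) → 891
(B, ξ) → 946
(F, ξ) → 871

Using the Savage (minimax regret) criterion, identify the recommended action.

Column bests: θ=951, φ=936, ψ=921, ω=941, ξ=946.
A regrets: 45, 75, 25, 50, 20 → max 75
B regrets: 120, 5, 25, 55, 0 → max 120
C regrets: 5, 35, 10, 75, 85 → max 85
D regrets: 35, 100, 35, 0, 55 → max 100
E regrets: 0, 0, 85, 75, 90 → max 90
F regrets: 115, 65, 0, 60, 75 → max 115
Smallest max regret = 75 → A.

A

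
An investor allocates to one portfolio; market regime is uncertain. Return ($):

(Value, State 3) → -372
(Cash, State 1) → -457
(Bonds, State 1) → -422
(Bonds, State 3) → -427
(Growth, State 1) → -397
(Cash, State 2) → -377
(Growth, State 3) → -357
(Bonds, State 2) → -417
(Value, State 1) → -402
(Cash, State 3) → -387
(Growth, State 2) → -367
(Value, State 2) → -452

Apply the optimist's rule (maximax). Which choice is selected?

Growth

Row maxima: Value=-372, Cash=-377, Bonds=-417, Growth=-357
Best best-case = -357 → Growth.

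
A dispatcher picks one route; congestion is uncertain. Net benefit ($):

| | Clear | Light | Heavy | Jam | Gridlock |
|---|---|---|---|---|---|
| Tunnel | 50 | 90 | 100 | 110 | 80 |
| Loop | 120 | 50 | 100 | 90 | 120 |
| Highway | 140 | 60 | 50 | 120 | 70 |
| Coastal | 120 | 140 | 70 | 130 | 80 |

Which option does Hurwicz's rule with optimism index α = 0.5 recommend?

Tunnel: 0.5·110 + 0.5·50 = 80
Loop: 0.5·120 + 0.5·50 = 85
Highway: 0.5·140 + 0.5·50 = 95
Coastal: 0.5·140 + 0.5·70 = 105
Highest Hurwicz score = 105 → Coastal.

Coastal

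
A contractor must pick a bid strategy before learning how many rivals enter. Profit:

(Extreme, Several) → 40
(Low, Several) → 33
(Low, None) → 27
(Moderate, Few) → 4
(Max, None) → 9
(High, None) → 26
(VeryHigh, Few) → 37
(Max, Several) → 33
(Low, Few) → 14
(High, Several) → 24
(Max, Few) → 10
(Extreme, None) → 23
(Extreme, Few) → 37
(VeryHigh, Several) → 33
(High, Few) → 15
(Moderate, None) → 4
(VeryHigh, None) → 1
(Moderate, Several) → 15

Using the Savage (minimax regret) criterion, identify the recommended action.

Column bests: None=27, Few=37, Several=40.
Low regrets: 0, 23, 7 → max 23
Moderate regrets: 23, 33, 25 → max 33
High regrets: 1, 22, 16 → max 22
VeryHigh regrets: 26, 0, 7 → max 26
Extreme regrets: 4, 0, 0 → max 4
Max regrets: 18, 27, 7 → max 27
Smallest max regret = 4 → Extreme.

Extreme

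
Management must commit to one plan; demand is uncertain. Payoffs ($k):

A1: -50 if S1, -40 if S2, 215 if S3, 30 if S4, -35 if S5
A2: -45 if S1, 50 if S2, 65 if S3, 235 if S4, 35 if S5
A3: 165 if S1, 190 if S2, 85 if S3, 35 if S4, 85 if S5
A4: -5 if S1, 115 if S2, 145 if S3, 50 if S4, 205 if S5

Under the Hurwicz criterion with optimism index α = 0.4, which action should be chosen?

A1: 0.4·215 + 0.6·(-50) = 56
A2: 0.4·235 + 0.6·(-45) = 67
A3: 0.4·190 + 0.6·35 = 97
A4: 0.4·205 + 0.6·(-5) = 79
Highest Hurwicz score = 97 → A3.

A3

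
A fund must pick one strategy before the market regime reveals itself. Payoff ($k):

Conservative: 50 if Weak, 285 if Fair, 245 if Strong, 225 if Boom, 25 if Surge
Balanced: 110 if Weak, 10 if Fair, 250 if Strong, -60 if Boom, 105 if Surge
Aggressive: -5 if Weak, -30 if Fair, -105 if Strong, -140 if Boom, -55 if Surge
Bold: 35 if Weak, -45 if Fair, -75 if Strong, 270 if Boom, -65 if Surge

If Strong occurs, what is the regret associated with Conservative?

Best payoff under Strong is 250.
Regret = 250 − 245 = 5.

5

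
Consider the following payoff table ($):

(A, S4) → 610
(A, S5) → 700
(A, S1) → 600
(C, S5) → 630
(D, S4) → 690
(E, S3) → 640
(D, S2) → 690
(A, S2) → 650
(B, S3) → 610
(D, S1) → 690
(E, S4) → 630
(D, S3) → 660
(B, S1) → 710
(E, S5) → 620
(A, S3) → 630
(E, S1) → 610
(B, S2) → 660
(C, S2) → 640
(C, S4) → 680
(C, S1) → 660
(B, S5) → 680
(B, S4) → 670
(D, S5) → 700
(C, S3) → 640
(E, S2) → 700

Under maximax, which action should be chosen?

B

Row maxima: A=700, B=710, C=680, D=700, E=700
Best best-case = 710 → B.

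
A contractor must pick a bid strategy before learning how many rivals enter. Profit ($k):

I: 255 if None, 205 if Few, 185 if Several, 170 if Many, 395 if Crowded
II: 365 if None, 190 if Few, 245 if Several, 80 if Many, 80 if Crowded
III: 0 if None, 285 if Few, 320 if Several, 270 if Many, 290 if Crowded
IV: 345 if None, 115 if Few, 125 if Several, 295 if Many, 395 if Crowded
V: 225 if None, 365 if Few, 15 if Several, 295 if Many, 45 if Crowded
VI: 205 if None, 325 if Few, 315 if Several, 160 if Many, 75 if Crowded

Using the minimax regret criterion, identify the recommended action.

Column bests: None=365, Few=365, Several=320, Many=295, Crowded=395.
I regrets: 110, 160, 135, 125, 0 → max 160
II regrets: 0, 175, 75, 215, 315 → max 315
III regrets: 365, 80, 0, 25, 105 → max 365
IV regrets: 20, 250, 195, 0, 0 → max 250
V regrets: 140, 0, 305, 0, 350 → max 350
VI regrets: 160, 40, 5, 135, 320 → max 320
Smallest max regret = 160 → I.

I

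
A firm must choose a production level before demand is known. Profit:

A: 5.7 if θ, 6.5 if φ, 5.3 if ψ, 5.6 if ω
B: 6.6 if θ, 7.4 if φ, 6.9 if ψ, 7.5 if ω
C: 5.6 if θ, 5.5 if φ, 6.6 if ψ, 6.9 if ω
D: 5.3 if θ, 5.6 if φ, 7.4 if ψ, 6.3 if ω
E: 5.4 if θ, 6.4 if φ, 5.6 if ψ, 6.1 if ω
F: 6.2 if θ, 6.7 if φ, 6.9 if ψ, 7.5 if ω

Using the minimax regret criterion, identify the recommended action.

Column bests: θ=6.6, φ=7.4, ψ=7.4, ω=7.5.
A regrets: 0.9, 0.9, 2.1, 1.9 → max 2.1
B regrets: 0.0, 0.0, 0.5, 0.0 → max 0.5
C regrets: 1.0, 1.9, 0.8, 0.6 → max 1.9
D regrets: 1.3, 1.8, 0.0, 1.2 → max 1.8
E regrets: 1.2, 1.0, 1.8, 1.4 → max 1.8
F regrets: 0.4, 0.7, 0.5, 0.0 → max 0.7
Smallest max regret = 0.5 → B.

B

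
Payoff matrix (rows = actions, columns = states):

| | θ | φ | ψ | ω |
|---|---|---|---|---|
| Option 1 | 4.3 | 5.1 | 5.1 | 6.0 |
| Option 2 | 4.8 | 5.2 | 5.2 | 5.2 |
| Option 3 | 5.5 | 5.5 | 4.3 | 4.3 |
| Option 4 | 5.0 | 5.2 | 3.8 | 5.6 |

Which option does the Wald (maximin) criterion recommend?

Row minima: Option 1=4.3, Option 2=4.8, Option 3=4.3, Option 4=3.8
Best worst-case = 4.8 → Option 2.

Option 2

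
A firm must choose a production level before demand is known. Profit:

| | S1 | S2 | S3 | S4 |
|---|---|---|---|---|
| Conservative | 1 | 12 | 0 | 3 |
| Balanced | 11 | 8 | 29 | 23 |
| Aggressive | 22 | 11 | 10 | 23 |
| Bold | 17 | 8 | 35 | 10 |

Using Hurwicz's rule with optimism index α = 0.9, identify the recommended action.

Bold

Conservative: 0.9·12 + 0.1·0 = 10.8
Balanced: 0.9·29 + 0.1·8 = 26.9
Aggressive: 0.9·23 + 0.1·10 = 21.7
Bold: 0.9·35 + 0.1·8 = 32.3
Highest Hurwicz score = 32.3 → Bold.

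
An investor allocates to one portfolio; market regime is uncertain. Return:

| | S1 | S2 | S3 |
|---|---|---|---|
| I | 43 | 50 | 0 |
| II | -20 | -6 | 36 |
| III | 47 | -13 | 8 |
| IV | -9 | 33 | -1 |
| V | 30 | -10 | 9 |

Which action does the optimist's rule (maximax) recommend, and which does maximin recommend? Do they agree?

maximax → I; maximin → I (agree)

Row maxima: I=50, II=36, III=47, IV=33, V=30
Best best-case = 50 → I.
Row minima: I=0, II=-20, III=-13, IV=-9, V=-10
Best worst-case = 0 → I.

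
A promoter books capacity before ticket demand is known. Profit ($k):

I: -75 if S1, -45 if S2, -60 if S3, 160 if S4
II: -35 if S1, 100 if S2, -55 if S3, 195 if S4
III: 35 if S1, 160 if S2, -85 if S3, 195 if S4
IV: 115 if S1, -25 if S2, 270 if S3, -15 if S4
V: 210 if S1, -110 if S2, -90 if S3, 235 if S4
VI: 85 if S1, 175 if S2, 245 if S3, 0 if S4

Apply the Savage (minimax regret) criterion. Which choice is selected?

Column bests: S1=210, S2=175, S3=270, S4=235.
I regrets: 285, 220, 330, 75 → max 330
II regrets: 245, 75, 325, 40 → max 325
III regrets: 175, 15, 355, 40 → max 355
IV regrets: 95, 200, 0, 250 → max 250
V regrets: 0, 285, 360, 0 → max 360
VI regrets: 125, 0, 25, 235 → max 235
Smallest max regret = 235 → VI.

VI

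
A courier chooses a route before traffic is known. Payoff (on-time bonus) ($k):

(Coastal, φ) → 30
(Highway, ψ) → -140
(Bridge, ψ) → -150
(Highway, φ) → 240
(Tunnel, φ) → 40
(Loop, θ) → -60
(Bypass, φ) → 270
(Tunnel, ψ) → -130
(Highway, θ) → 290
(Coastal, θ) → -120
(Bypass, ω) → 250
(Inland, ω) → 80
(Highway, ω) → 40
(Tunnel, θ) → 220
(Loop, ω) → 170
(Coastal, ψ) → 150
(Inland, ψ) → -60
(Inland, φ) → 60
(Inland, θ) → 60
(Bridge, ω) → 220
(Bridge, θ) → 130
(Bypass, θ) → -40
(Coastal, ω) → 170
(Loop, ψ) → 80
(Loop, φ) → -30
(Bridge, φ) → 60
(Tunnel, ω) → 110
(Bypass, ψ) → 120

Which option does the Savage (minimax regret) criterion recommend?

Column bests: θ=290, φ=270, ψ=150, ω=250.
Highway regrets: 0, 30, 290, 210 → max 290
Loop regrets: 350, 300, 70, 80 → max 350
Coastal regrets: 410, 240, 0, 80 → max 410
Inland regrets: 230, 210, 210, 170 → max 230
Tunnel regrets: 70, 230, 280, 140 → max 280
Bridge regrets: 160, 210, 300, 30 → max 300
Bypass regrets: 330, 0, 30, 0 → max 330
Smallest max regret = 230 → Inland.

Inland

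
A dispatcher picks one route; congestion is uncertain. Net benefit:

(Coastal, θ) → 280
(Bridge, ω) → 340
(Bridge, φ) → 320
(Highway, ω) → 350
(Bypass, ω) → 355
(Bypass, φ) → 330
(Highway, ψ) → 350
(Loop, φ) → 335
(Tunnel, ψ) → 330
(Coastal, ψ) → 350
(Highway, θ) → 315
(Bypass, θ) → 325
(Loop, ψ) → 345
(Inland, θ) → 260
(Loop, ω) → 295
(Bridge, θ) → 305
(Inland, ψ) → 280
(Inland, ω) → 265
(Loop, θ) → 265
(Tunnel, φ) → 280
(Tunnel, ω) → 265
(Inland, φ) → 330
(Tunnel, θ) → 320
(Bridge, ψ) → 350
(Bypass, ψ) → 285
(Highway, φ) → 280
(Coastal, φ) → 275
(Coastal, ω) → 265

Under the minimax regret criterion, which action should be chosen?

Bridge

Column bests: θ=325, φ=335, ψ=350, ω=355.
Coastal regrets: 45, 60, 0, 90 → max 90
Bridge regrets: 20, 15, 0, 15 → max 20
Highway regrets: 10, 55, 0, 5 → max 55
Tunnel regrets: 5, 55, 20, 90 → max 90
Inland regrets: 65, 5, 70, 90 → max 90
Loop regrets: 60, 0, 5, 60 → max 60
Bypass regrets: 0, 5, 65, 0 → max 65
Smallest max regret = 20 → Bridge.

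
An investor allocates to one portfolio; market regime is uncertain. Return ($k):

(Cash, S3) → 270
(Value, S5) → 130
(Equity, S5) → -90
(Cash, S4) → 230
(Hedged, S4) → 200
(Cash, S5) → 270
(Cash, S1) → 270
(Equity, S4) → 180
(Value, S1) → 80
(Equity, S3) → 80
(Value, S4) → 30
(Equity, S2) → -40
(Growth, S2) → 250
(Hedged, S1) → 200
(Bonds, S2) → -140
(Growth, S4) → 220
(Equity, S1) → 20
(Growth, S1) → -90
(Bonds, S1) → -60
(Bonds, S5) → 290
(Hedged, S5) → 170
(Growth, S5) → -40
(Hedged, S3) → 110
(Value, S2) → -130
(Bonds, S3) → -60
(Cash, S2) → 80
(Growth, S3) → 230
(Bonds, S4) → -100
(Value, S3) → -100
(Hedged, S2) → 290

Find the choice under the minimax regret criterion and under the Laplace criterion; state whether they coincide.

Column bests: S1=270, S2=290, S3=270, S4=230, S5=290.
Value regrets: 190, 420, 370, 200, 160 → max 420
Equity regrets: 250, 330, 190, 50, 380 → max 380
Growth regrets: 360, 40, 40, 10, 330 → max 360
Cash regrets: 0, 210, 0, 0, 20 → max 210
Bonds regrets: 330, 430, 330, 330, 0 → max 430
Hedged regrets: 70, 0, 160, 30, 120 → max 160
Smallest max regret = 160 → Hedged.
Row averages: Value=2, Equity=30, Growth=114, Cash=224, Bonds=-14, Hedged=194
Highest average = 224 → Cash.

minimax regret → Hedged; laplace → Cash (disagree)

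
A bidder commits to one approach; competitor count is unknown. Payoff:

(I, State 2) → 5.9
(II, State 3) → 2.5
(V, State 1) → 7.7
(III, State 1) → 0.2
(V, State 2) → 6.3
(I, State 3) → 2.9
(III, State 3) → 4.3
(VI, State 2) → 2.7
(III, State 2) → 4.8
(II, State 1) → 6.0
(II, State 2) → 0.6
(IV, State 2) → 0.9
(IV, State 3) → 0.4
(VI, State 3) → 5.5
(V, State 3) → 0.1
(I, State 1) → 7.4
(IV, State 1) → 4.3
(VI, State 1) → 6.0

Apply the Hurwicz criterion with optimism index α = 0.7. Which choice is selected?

I

I: 0.7·7.4 + 0.3·2.9 = 6.05
II: 0.7·6.0 + 0.3·0.6 = 4.38
III: 0.7·4.8 + 0.3·0.2 = 3.42
IV: 0.7·4.3 + 0.3·0.4 = 3.13
V: 0.7·7.7 + 0.3·0.1 = 5.42
VI: 0.7·6.0 + 0.3·2.7 = 5.01
Highest Hurwicz score = 6.05 → I.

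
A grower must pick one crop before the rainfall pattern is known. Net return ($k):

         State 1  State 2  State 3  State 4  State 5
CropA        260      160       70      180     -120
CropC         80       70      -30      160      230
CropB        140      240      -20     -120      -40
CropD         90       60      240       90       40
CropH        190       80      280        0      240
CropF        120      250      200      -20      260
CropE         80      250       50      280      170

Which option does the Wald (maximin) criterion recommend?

CropE

Row minima: CropA=-120, CropC=-30, CropB=-120, CropD=40, CropH=0, CropF=-20, CropE=50
Best worst-case = 50 → CropE.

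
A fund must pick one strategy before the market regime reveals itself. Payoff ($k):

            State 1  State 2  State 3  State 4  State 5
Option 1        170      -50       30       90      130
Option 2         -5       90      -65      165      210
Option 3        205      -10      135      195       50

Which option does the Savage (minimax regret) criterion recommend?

Column bests: State 1=205, State 2=90, State 3=135, State 4=195, State 5=210.
Option 1 regrets: 35, 140, 105, 105, 80 → max 140
Option 2 regrets: 210, 0, 200, 30, 0 → max 210
Option 3 regrets: 0, 100, 0, 0, 160 → max 160
Smallest max regret = 140 → Option 1.

Option 1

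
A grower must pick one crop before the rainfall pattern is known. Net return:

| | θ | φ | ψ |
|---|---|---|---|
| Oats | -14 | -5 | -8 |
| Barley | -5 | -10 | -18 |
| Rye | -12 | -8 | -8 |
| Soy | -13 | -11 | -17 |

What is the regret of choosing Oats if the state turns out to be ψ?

0

Best payoff under ψ is -8.
Regret = -8 − (-8) = 0.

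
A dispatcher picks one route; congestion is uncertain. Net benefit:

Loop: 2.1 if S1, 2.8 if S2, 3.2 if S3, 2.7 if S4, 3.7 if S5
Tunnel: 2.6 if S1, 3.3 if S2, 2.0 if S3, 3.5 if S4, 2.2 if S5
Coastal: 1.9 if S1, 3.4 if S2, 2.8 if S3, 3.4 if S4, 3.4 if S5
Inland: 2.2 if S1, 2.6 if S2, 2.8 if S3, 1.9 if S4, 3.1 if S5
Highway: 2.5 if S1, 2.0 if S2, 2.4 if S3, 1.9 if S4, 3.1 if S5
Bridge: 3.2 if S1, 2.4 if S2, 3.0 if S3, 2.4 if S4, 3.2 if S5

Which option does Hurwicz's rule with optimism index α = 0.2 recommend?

Bridge

Loop: 0.2·3.7 + 0.8·2.1 = 2.42
Tunnel: 0.2·3.5 + 0.8·2.0 = 2.3
Coastal: 0.2·3.4 + 0.8·1.9 = 2.2
Inland: 0.2·3.1 + 0.8·1.9 = 2.14
Highway: 0.2·3.1 + 0.8·1.9 = 2.14
Bridge: 0.2·3.2 + 0.8·2.4 = 2.56
Highest Hurwicz score = 2.56 → Bridge.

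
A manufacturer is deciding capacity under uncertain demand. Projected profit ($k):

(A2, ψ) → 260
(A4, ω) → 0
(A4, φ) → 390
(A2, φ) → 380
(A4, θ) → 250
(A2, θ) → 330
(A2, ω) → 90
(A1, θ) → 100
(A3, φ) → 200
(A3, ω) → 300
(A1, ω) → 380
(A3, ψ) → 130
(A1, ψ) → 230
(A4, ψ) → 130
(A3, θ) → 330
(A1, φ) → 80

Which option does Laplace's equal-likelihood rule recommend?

A2

Row averages: A1=197.5, A2=265, A3=240, A4=192.5
Highest average = 265 → A2.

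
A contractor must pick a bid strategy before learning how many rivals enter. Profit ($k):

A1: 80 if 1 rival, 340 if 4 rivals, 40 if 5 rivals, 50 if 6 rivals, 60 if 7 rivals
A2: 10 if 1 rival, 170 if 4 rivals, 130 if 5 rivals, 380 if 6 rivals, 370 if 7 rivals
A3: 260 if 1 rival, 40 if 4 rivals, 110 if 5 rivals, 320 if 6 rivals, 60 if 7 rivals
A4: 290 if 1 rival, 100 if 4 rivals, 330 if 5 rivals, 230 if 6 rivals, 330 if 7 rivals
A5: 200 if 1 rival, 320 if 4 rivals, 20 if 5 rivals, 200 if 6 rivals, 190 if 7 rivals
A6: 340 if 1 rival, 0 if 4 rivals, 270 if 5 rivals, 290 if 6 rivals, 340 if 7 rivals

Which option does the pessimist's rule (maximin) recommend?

Row minima: A1=40, A2=10, A3=40, A4=100, A5=20, A6=0
Best worst-case = 100 → A4.

A4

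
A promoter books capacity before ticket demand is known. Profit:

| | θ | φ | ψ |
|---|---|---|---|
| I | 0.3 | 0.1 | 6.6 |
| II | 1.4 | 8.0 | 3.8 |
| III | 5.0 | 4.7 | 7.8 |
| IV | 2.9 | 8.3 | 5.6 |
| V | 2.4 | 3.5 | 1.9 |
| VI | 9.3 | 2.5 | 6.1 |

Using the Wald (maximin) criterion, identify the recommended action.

III

Row minima: I=0.1, II=1.4, III=4.7, IV=2.9, V=1.9, VI=2.5
Best worst-case = 4.7 → III.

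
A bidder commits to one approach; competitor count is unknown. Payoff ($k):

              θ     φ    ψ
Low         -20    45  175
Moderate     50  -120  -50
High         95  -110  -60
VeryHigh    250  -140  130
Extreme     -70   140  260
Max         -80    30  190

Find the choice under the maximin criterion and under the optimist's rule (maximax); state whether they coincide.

Row minima: Low=-20, Moderate=-120, High=-110, VeryHigh=-140, Extreme=-70, Max=-80
Best worst-case = -20 → Low.
Row maxima: Low=175, Moderate=50, High=95, VeryHigh=250, Extreme=260, Max=190
Best best-case = 260 → Extreme.

maximin → Low; maximax → Extreme (disagree)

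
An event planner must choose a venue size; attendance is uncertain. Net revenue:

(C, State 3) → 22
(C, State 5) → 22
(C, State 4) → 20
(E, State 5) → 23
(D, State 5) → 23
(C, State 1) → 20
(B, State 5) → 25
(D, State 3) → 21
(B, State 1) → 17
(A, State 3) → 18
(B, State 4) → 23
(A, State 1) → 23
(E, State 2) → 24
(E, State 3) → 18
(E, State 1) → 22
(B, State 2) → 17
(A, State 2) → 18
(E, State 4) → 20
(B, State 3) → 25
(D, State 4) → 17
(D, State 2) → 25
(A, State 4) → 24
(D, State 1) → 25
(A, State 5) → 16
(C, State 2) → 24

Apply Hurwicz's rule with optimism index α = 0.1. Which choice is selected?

C

A: 0.1·24 + 0.9·16 = 16.8
B: 0.1·25 + 0.9·17 = 17.8
C: 0.1·24 + 0.9·20 = 20.4
D: 0.1·25 + 0.9·17 = 17.8
E: 0.1·24 + 0.9·18 = 18.6
Highest Hurwicz score = 20.4 → C.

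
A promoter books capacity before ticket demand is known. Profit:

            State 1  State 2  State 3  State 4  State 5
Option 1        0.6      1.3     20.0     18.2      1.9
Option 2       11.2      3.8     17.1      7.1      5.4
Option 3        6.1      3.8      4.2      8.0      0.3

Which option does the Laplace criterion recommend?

Option 2

Row averages: Option 1=8.4, Option 2=8.92, Option 3=4.48
Highest average = 8.92 → Option 2.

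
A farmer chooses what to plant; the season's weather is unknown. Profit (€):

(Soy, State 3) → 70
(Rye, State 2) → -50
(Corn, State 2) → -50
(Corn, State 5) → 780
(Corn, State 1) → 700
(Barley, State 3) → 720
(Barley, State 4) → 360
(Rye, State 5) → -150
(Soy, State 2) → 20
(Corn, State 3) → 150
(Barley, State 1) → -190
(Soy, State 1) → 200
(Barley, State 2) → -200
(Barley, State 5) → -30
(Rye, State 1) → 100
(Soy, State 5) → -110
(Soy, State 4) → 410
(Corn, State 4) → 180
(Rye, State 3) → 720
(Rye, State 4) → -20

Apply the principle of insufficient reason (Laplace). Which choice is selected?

Row averages: Barley=132, Rye=120, Corn=352, Soy=118
Highest average = 352 → Corn.

Corn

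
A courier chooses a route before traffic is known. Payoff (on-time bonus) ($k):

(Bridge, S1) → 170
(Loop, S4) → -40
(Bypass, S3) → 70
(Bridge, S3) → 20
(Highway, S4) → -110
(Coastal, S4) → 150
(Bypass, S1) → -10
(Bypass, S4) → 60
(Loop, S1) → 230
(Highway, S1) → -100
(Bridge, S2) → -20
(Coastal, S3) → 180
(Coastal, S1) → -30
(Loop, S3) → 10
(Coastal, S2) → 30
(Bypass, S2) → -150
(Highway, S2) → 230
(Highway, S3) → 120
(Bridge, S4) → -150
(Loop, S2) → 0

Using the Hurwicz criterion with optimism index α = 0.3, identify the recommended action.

Highway: 0.3·230 + 0.7·(-110) = -8
Coastal: 0.3·180 + 0.7·(-30) = 33
Bridge: 0.3·170 + 0.7·(-150) = -54
Bypass: 0.3·70 + 0.7·(-150) = -84
Loop: 0.3·230 + 0.7·(-40) = 41
Highest Hurwicz score = 41 → Loop.

Loop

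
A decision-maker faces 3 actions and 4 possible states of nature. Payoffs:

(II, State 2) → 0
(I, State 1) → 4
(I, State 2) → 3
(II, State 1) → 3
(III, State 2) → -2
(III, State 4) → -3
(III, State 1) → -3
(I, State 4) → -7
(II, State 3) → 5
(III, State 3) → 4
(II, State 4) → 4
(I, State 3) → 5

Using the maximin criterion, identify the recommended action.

II

Row minima: I=-7, II=0, III=-3
Best worst-case = 0 → II.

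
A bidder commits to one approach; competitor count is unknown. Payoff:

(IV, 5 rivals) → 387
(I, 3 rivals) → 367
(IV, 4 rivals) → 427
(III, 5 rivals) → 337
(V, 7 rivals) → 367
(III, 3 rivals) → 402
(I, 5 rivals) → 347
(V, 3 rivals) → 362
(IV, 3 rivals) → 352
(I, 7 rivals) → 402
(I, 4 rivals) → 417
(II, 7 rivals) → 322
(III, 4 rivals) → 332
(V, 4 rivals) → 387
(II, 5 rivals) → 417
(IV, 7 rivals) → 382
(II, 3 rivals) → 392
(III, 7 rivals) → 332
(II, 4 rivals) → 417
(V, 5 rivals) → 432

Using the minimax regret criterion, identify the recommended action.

Column bests: 3 rivals=402, 4 rivals=427, 5 rivals=432, 7 rivals=402.
I regrets: 35, 10, 85, 0 → max 85
II regrets: 10, 10, 15, 80 → max 80
III regrets: 0, 95, 95, 70 → max 95
IV regrets: 50, 0, 45, 20 → max 50
V regrets: 40, 40, 0, 35 → max 40
Smallest max regret = 40 → V.

V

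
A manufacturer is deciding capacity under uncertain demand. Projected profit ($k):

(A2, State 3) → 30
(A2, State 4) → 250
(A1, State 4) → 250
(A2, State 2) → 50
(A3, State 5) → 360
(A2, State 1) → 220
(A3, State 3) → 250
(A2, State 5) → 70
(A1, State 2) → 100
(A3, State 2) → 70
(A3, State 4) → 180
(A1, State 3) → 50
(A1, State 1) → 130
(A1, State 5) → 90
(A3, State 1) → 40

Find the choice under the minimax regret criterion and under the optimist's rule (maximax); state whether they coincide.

minimax regret → A3; maximax → A3 (agree)

Column bests: State 1=220, State 2=100, State 3=250, State 4=250, State 5=360.
A1 regrets: 90, 0, 200, 0, 270 → max 270
A2 regrets: 0, 50, 220, 0, 290 → max 290
A3 regrets: 180, 30, 0, 70, 0 → max 180
Smallest max regret = 180 → A3.
Row maxima: A1=250, A2=250, A3=360
Best best-case = 360 → A3.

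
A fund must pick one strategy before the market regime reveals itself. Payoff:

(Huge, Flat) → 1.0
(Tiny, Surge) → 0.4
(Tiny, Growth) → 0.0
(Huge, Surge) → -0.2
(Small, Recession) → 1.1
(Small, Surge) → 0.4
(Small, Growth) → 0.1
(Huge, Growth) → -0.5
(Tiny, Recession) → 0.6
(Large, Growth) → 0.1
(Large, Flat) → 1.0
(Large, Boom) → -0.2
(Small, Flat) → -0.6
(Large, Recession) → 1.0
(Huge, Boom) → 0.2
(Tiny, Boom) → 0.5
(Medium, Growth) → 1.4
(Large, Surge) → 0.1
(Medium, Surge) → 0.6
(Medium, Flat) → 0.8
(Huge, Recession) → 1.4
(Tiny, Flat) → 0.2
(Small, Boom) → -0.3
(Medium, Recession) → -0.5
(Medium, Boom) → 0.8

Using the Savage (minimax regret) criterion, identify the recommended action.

Column bests: Recession=1.4, Flat=1.0, Growth=1.4, Boom=0.8, Surge=0.6.
Tiny regrets: 0.8, 0.8, 1.4, 0.3, 0.2 → max 1.4
Small regrets: 0.3, 1.6, 1.3, 1.1, 0.2 → max 1.6
Medium regrets: 1.9, 0.2, 0.0, 0.0, 0.0 → max 1.9
Large regrets: 0.4, 0.0, 1.3, 1.0, 0.5 → max 1.3
Huge regrets: 0.0, 0.0, 1.9, 0.6, 0.8 → max 1.9
Smallest max regret = 1.3 → Large.

Large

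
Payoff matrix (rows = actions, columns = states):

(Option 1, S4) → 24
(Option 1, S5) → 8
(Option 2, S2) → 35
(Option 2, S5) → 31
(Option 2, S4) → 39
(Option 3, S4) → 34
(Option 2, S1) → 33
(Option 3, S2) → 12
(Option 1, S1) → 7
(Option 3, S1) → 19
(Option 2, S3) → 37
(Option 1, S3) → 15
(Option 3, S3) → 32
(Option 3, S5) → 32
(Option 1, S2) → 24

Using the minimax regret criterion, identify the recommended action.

Option 2

Column bests: S1=33, S2=35, S3=37, S4=39, S5=32.
Option 1 regrets: 26, 11, 22, 15, 24 → max 26
Option 2 regrets: 0, 0, 0, 0, 1 → max 1
Option 3 regrets: 14, 23, 5, 5, 0 → max 23
Smallest max regret = 1 → Option 2.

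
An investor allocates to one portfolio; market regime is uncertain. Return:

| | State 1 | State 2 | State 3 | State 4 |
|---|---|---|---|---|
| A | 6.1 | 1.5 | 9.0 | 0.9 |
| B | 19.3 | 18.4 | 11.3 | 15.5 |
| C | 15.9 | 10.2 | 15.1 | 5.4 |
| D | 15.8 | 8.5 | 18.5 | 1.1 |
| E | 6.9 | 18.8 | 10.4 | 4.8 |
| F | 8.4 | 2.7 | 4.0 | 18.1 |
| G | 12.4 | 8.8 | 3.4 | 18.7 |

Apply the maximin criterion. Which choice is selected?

Row minima: A=0.9, B=11.3, C=5.4, D=1.1, E=4.8, F=2.7, G=3.4
Best worst-case = 11.3 → B.

B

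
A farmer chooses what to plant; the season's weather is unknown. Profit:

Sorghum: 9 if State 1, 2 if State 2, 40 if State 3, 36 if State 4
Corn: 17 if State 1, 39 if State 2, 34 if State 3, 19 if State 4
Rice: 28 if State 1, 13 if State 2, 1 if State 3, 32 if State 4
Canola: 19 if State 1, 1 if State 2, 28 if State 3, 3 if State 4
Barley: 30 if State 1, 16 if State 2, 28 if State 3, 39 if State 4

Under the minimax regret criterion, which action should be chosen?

Column bests: State 1=30, State 2=39, State 3=40, State 4=39.
Sorghum regrets: 21, 37, 0, 3 → max 37
Corn regrets: 13, 0, 6, 20 → max 20
Rice regrets: 2, 26, 39, 7 → max 39
Canola regrets: 11, 38, 12, 36 → max 38
Barley regrets: 0, 23, 12, 0 → max 23
Smallest max regret = 20 → Corn.

Corn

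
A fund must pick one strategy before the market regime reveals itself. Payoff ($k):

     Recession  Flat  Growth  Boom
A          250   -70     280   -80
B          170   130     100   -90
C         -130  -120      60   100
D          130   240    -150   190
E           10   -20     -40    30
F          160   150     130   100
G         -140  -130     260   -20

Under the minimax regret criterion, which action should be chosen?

F

Column bests: Recession=250, Flat=240, Growth=280, Boom=190.
A regrets: 0, 310, 0, 270 → max 310
B regrets: 80, 110, 180, 280 → max 280
C regrets: 380, 360, 220, 90 → max 380
D regrets: 120, 0, 430, 0 → max 430
E regrets: 240, 260, 320, 160 → max 320
F regrets: 90, 90, 150, 90 → max 150
G regrets: 390, 370, 20, 210 → max 390
Smallest max regret = 150 → F.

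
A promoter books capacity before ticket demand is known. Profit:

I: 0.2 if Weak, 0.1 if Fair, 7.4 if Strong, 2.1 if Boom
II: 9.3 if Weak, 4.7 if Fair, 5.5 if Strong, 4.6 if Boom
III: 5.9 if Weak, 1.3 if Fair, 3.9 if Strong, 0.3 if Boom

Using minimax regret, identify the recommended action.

Column bests: Weak=9.3, Fair=4.7, Strong=7.4, Boom=4.6.
I regrets: 9.1, 4.6, 0.0, 2.5 → max 9.1
II regrets: 0.0, 0.0, 1.9, 0.0 → max 1.9
III regrets: 3.4, 3.4, 3.5, 4.3 → max 4.3
Smallest max regret = 1.9 → II.

II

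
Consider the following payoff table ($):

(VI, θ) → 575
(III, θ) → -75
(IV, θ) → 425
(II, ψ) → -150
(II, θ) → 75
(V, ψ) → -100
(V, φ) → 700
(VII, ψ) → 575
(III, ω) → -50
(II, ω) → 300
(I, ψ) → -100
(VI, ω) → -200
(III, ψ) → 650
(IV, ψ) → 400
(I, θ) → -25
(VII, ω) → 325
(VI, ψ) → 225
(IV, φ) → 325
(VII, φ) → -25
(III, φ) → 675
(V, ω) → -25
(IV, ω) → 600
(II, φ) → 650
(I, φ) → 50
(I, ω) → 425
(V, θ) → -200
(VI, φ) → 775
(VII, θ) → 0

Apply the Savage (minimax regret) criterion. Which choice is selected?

IV

Column bests: θ=575, φ=775, ψ=650, ω=600.
I regrets: 600, 725, 750, 175 → max 750
II regrets: 500, 125, 800, 300 → max 800
III regrets: 650, 100, 0, 650 → max 650
IV regrets: 150, 450, 250, 0 → max 450
V regrets: 775, 75, 750, 625 → max 775
VI regrets: 0, 0, 425, 800 → max 800
VII regrets: 575, 800, 75, 275 → max 800
Smallest max regret = 450 → IV.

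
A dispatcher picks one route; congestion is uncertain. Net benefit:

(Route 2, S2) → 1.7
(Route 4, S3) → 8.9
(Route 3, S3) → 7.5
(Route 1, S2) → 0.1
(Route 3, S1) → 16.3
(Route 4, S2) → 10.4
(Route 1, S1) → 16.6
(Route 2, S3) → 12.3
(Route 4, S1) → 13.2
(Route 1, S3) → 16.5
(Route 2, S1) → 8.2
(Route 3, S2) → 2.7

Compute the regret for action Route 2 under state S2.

8.7

Best payoff under S2 is 10.4.
Regret = 10.4 − 1.7 = 8.7.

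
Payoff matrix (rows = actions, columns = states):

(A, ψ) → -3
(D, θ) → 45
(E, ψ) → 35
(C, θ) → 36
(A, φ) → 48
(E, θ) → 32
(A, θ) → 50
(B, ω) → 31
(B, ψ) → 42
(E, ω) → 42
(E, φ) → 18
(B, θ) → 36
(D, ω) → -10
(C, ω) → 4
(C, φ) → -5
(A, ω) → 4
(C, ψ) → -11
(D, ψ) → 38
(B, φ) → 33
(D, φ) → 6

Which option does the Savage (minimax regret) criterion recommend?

B

Column bests: θ=50, φ=48, ψ=42, ω=42.
A regrets: 0, 0, 45, 38 → max 45
B regrets: 14, 15, 0, 11 → max 15
C regrets: 14, 53, 53, 38 → max 53
D regrets: 5, 42, 4, 52 → max 52
E regrets: 18, 30, 7, 0 → max 30
Smallest max regret = 15 → B.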